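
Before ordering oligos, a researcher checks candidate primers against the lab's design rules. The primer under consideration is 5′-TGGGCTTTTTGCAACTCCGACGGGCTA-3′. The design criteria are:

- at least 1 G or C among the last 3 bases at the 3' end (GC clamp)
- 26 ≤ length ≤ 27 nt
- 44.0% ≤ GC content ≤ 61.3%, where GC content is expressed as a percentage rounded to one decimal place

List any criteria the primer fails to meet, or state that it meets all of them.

Base counts: A=4, T=8, G=8, C=7 (length 27).
GC clamp: 3' end CTA has 1 G/C ✓
length: length 27 ✓
GC content: GC 15/27 = 55.6% ✓

Meets all criteria.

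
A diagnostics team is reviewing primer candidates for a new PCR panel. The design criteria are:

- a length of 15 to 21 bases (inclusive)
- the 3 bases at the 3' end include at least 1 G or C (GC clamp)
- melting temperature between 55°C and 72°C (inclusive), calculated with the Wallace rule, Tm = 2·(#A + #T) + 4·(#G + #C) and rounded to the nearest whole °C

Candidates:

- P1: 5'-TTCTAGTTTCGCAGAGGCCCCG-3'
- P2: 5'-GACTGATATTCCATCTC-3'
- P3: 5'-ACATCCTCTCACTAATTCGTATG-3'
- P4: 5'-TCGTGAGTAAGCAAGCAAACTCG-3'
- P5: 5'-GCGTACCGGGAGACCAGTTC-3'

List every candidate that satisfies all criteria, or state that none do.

P1 (22 nt, A=3 T=6 G=6 C=7): length 22, outside 15–21 ✗; 3' end CCG has 3 G/C ✓; Tm = 2·9 + 4·13 = 70°C ✓ — fails.
P2 (17 nt, A=4 T=6 G=2 C=5): length 17 ✓; 3' end CTC has 2 G/C ✓; Tm = 2·10 + 4·7 = 48°C, outside 55–72°C ✗ — fails.
P3 (23 nt, A=6 T=8 G=2 C=7): length 23, outside 15–21 ✗; 3' end ATG has 1 G/C ✓; Tm = 2·14 + 4·9 = 64°C ✓ — fails.
P4 (23 nt, A=8 T=4 G=6 C=5): length 23, outside 15–21 ✗; 3' end TCG has 2 G/C ✓; Tm = 2·12 + 4·11 = 68°C ✓ — fails.
P5 (20 nt, A=4 T=3 G=7 C=6): length 20 ✓; 3' end TTC has 1 G/C ✓; Tm = 2·7 + 4·13 = 66°C ✓ — passes.

P5 only.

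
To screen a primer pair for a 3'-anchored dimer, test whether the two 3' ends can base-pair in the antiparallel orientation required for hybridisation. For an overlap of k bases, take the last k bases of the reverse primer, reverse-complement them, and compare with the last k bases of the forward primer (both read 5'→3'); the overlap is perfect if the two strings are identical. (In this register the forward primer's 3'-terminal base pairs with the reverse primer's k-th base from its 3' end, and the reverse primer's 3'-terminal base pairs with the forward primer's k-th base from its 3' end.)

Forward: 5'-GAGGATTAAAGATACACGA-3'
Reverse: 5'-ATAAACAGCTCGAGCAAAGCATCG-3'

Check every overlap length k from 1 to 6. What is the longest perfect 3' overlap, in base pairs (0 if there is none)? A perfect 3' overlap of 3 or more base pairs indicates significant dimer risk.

Longest perfect overlap: 3 complementary base pairs; significant dimer risk (threshold 3).

Last 6 bases (5'→3') — forward …ACACGA, reverse …GCATCG.
Reverse complement of the reverse primer's last 6 bases: CGATGC; its first k bases are the reverse complement of the reverse primer's last k bases, so a perfect k-base overlap needs the forward primer's last k bases to equal them.
Comparing (forward last k vs required): k=1: A vs C ✗; k=2: GA vs CG ✗; k=3: CGA vs CGA ✓; k=4: ACGA vs CGAT ✗; k=5: CACGA vs CGATG ✗; k=6: ACACGA vs CGATGC ✗.
Only k = 3 is perfect, so the longest perfect 3' overlap is 3.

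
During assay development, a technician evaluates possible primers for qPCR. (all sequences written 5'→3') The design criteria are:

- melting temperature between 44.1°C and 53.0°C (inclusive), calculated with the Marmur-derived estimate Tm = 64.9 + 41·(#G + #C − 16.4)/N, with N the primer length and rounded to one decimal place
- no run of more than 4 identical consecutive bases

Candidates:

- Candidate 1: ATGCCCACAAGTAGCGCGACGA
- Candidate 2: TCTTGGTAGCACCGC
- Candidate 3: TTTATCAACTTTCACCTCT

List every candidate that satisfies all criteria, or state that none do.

Candidate 2 only.

Candidate 1 (22 nt, A=7 T=2 G=6 C=7): Tm = 64.9 + 41·(13 − 16.4)/22 = 58.6°C, outside 44.1–53.0°C ✗; longest run = 3 ✓ — fails.
Candidate 2 (15 nt, A=2 T=4 G=4 C=5): Tm = 64.9 + 41·(9 − 16.4)/15 = 44.7°C ✓; longest run = 2 ✓ — passes.
Candidate 3 (19 nt, A=4 T=9 G=0 C=6): Tm = 64.9 + 41·(6 − 16.4)/19 = 42.5°C, outside 44.1–53.0°C ✗; longest run = 3 ✓ — fails.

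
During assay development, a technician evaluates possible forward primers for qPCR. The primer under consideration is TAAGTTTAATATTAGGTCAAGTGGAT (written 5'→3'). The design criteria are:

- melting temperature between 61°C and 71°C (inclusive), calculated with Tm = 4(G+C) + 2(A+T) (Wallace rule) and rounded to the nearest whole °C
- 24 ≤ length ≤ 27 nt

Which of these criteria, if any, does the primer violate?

Meets all criteria.

Base counts: A=9, T=10, G=6, C=1 (length 26).
Tm: Tm = 2·19 + 4·7 = 66°C ✓
length: length 26 ✓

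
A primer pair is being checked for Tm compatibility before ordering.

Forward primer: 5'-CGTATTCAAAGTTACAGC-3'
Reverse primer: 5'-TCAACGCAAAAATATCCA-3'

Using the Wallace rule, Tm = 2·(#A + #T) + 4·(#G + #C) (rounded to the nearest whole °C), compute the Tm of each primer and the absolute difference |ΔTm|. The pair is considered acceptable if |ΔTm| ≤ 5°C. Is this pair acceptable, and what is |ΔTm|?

Forward: A=6 T=5 G=3 C=4 → Tm = 2·11 + 4·7 = 50°C.
Reverse: A=9 T=3 G=1 C=5 → Tm = 2·12 + 4·6 = 48°C.
|ΔTm| = |50 − 48| = 2°C, ≤ 5°C.

|ΔTm| = 2°C; the pair is acceptable.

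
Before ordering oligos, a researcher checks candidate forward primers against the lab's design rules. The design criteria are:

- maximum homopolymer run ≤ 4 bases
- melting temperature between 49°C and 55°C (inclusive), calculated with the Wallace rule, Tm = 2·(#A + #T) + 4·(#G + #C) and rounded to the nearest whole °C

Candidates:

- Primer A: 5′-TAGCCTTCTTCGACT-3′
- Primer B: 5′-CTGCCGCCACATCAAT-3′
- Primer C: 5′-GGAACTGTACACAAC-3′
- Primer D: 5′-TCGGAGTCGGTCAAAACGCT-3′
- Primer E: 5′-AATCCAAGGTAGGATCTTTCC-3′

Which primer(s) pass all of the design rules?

Primer B only.

Primer A (15 nt, A=2 T=6 G=2 C=5): longest run = 2 ✓; Tm = 2·8 + 4·7 = 44°C, outside 49–55°C ✗ — fails.
Primer B (16 nt, A=4 T=3 G=2 C=7): longest run = 2 ✓; Tm = 2·7 + 4·9 = 50°C ✓ — passes.
Primer C (15 nt, A=6 T=2 G=3 C=4): longest run = 2 ✓; Tm = 2·8 + 4·7 = 44°C, outside 49–55°C ✗ — fails.
Primer D (20 nt, A=5 T=4 G=6 C=5): longest run = 4 ✓; Tm = 2·9 + 4·11 = 62°C, outside 49–55°C ✗ — fails.
Primer E (21 nt, A=6 T=6 G=4 C=5): longest run = 3 ✓; Tm = 2·12 + 4·9 = 60°C, outside 49–55°C ✗ — fails.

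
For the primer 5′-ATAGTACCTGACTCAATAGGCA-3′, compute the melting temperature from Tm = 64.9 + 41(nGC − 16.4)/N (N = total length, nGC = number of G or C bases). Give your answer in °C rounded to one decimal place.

51.1°C

Base counts: A=8, T=5, G=4, C=5; G+C = 9, N = 22.
Tm = 64.9 + 41·(9 − 16.4)/22 = 64.9 + -303.40/22 = 51.1°C.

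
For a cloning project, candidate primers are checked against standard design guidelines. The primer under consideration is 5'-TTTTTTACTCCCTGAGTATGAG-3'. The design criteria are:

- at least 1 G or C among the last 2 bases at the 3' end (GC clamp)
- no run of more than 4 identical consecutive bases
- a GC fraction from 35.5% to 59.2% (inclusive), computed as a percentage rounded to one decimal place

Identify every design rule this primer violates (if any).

Base counts: A=4, T=10, G=4, C=4 (length 22).
GC clamp: 3' end AG has 1 G/C ✓
homopolymer run: longest run = 6, exceeds 4 ✗
GC content: GC 8/22 = 36.4% ✓

Fails: homopolymer run.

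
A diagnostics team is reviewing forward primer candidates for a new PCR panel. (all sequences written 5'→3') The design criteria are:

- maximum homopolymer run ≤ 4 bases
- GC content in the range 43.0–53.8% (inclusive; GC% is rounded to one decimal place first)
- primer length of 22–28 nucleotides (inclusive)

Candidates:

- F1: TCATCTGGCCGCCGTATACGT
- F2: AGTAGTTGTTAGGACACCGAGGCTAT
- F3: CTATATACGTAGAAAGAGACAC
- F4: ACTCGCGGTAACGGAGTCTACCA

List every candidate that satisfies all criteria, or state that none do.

F1 (21 nt, A=3 T=6 G=5 C=7): longest run = 2 ✓; GC 12/21 = 57.1%, outside 43.0–53.8% ✗; length 21, outside 22–28 ✗ — fails.
F2 (26 nt, A=7 T=7 G=8 C=4): longest run = 2 ✓; GC 12/26 = 46.2% ✓; length 26 ✓ — passes.
F3 (22 nt, A=10 T=4 G=4 C=4): longest run = 3 ✓; GC 8/22 = 36.4%, outside 43.0–53.8% ✗; length 22 ✓ — fails.
F4 (23 nt, A=6 T=4 G=6 C=7): longest run = 2 ✓; GC 13/23 = 56.5%, outside 43.0–53.8% ✗; length 23 ✓ — fails.

F2 only.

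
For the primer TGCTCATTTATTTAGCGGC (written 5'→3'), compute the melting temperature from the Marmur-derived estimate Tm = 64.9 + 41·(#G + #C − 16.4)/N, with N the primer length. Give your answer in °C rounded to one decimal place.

46.8°C

Base counts: A=3, T=8, G=4, C=4; G+C = 8, N = 19.
Tm = 64.9 + 41·(8 − 16.4)/19 = 64.9 + -344.40/19 = 46.8°C.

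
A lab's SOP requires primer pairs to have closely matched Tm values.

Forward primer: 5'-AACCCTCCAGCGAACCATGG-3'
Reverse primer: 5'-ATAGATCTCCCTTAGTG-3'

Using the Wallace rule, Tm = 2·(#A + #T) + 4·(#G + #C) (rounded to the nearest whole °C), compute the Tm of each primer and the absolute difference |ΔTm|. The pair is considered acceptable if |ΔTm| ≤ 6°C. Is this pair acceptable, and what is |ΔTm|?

Forward: A=6 T=2 G=4 C=8 → Tm = 2·8 + 4·12 = 64°C.
Reverse: A=4 T=6 G=3 C=4 → Tm = 2·10 + 4·7 = 48°C.
|ΔTm| = |64 − 48| = 16°C, > 6°C.

|ΔTm| = 16°C; the pair is not acceptable.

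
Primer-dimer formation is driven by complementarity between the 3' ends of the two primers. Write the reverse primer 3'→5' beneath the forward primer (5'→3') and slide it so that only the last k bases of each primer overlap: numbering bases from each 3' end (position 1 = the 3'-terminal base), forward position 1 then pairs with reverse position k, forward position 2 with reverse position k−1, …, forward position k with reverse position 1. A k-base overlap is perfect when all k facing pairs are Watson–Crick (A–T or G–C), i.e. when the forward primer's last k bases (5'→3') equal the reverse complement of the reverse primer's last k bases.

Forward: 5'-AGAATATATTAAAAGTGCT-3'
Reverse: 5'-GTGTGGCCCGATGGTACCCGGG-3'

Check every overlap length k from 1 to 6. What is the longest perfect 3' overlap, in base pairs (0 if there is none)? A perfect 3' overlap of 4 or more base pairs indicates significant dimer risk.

Last 6 bases (5'→3') — forward …AGTGCT, reverse …CCCGGG.
Reverse complement of the reverse primer's last 6 bases: CCCGGG; its first k bases are the reverse complement of the reverse primer's last k bases, so a perfect k-base overlap needs the forward primer's last k bases to equal them.
Comparing (forward last k vs required): k=1: T vs C ✗; k=2: CT vs CC ✗; k=3: GCT vs CCC ✗; k=4: TGCT vs CCCG ✗; k=5: GTGCT vs CCCGG ✗; k=6: AGTGCT vs CCCGGG ✗.
No overlap length from 1 to 6 is perfect, so the longest perfect 3' overlap is 0.

Longest perfect overlap: 0 complementary base pairs; below the dimer-risk threshold (threshold 4).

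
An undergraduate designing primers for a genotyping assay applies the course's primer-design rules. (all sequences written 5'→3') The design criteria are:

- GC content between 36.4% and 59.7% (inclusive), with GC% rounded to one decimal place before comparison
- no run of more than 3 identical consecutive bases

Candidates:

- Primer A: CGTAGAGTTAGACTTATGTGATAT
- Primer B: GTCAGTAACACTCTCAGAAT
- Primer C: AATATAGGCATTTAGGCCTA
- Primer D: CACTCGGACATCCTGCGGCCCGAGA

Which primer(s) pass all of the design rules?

Primer A (24 nt, A=7 T=9 G=6 C=2): GC 8/24 = 33.3%, outside 36.4–59.7% ✗; longest run = 2 ✓ — fails.
Primer B (20 nt, A=7 T=5 G=3 C=5): GC 8/20 = 40.0% ✓; longest run = 2 ✓ — passes.
Primer C (20 nt, A=7 T=6 G=4 C=3): GC 7/20 = 35.0%, outside 36.4–59.7% ✗; longest run = 3 ✓ — fails.
Primer D (25 nt, A=5 T=3 G=7 C=10): GC 17/25 = 68.0%, outside 36.4–59.7% ✗; longest run = 3 ✓ — fails.

Primer B only.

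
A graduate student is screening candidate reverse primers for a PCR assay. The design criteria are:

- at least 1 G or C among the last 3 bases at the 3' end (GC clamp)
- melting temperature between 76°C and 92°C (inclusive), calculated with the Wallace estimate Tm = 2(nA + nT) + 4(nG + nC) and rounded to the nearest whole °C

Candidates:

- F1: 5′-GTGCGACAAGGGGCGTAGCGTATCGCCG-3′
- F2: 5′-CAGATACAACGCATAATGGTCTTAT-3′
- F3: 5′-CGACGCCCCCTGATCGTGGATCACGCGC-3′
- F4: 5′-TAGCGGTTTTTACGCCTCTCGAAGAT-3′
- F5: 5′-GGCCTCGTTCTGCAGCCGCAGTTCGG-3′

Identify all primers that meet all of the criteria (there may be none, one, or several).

F4 and F5.

F1 (28 nt, A=5 T=4 G=12 C=7): 3' end CCG has 3 G/C ✓; Tm = 2·9 + 4·19 = 94°C, outside 76–92°C ✗ — fails.
F2 (25 nt, A=9 T=7 G=4 C=5): 3' end TAT has 0 G/C, need ≥1 ✗; Tm = 2·16 + 4·9 = 68°C, outside 76–92°C ✗ — fails.
F3 (28 nt, A=4 T=4 G=8 C=12): 3' end CGC has 3 G/C ✓; Tm = 2·8 + 4·20 = 96°C, outside 76–92°C ✗ — fails.
F4 (26 nt, A=5 T=9 G=6 C=6): 3' end GAT has 1 G/C ✓; Tm = 2·14 + 4·12 = 76°C ✓ — passes.
F5 (26 nt, A=2 T=6 G=9 C=9): 3' end CGG has 3 G/C ✓; Tm = 2·8 + 4·18 = 88°C ✓ — passes.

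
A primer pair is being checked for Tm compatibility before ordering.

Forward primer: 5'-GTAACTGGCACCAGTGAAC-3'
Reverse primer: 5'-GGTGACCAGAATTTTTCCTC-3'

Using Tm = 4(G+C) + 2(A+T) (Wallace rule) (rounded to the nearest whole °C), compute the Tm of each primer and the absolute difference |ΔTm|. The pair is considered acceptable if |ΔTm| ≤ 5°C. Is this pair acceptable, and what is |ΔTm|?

|ΔTm| = 0°C; the pair is acceptable.

Forward: A=6 T=3 G=5 C=5 → Tm = 2·9 + 4·10 = 58°C.
Reverse: A=4 T=7 G=4 C=5 → Tm = 2·11 + 4·9 = 58°C.
|ΔTm| = |58 − 58| = 0°C, ≤ 5°C.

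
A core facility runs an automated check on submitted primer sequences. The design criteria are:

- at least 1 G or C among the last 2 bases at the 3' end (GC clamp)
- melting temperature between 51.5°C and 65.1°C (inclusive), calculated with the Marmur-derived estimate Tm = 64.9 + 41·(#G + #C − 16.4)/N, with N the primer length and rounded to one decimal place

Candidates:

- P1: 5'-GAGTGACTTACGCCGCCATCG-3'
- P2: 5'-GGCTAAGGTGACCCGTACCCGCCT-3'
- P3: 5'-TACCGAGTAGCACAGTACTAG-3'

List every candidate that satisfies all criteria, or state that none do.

P1, P2 and P3.

P1 (21 nt, A=4 T=4 G=6 C=7): 3' end CG has 2 G/C ✓; Tm = 64.9 + 41·(13 − 16.4)/21 = 58.3°C ✓ — passes.
P2 (24 nt, A=4 T=4 G=7 C=9): 3' end CT has 1 G/C ✓; Tm = 64.9 + 41·(16 − 16.4)/24 = 64.2°C ✓ — passes.
P3 (21 nt, A=7 T=4 G=5 C=5): 3' end AG has 1 G/C ✓; Tm = 64.9 + 41·(10 − 16.4)/21 = 52.4°C ✓ — passes.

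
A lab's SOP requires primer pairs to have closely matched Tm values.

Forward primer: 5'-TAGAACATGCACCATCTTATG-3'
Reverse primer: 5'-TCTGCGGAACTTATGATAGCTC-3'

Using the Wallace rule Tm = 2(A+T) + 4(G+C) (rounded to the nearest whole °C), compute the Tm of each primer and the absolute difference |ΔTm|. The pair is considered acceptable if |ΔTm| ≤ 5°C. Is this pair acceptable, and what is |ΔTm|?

Forward: A=7 T=6 G=3 C=5 → Tm = 2·13 + 4·8 = 58°C.
Reverse: A=5 T=7 G=5 C=5 → Tm = 2·12 + 4·10 = 64°C.
|ΔTm| = |58 − 64| = 6°C, > 5°C.

|ΔTm| = 6°C; the pair is not acceptable.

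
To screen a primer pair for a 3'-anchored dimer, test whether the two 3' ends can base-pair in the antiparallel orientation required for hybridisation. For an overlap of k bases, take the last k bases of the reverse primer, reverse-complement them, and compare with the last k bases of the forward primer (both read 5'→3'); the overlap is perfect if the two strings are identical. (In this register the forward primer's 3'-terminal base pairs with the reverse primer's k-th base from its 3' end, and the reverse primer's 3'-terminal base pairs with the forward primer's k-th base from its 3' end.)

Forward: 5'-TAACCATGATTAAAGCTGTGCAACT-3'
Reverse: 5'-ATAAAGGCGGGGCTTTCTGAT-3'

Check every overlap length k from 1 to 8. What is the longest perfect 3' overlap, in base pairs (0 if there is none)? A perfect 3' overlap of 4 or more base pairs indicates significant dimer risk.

Longest perfect overlap: 0 complementary base pairs; below the dimer-risk threshold (threshold 4).

Last 8 bases (5'→3') — forward …GTGCAACT, reverse …TTTCTGAT.
Reverse complement of the reverse primer's last 8 bases: ATCAGAAA; its first k bases are the reverse complement of the reverse primer's last k bases, so a perfect k-base overlap needs the forward primer's last k bases to equal them.
Comparing (forward last k vs required): k=1: T vs A ✗; k=2: CT vs AT ✗; k=3: ACT vs ATC ✗; k=4: AACT vs ATCA ✗; k=5: CAACT vs ATCAG ✗; k=6: GCAACT vs ATCAGA ✗; k=7: TGCAACT vs ATCAGAA ✗; k=8: GTGCAACT vs ATCAGAAA ✗.
No overlap length from 1 to 8 is perfect, so the longest perfect 3' overlap is 0.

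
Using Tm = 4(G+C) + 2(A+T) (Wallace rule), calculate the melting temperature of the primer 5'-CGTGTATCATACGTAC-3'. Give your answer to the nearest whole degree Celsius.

Base counts: A=4, T=5, G=3, C=4 (length 16).
Tm = 2·(4+5) + 4·(3+4) = 2·9 + 4·7 = 18 + 28 = 46°C.

46°C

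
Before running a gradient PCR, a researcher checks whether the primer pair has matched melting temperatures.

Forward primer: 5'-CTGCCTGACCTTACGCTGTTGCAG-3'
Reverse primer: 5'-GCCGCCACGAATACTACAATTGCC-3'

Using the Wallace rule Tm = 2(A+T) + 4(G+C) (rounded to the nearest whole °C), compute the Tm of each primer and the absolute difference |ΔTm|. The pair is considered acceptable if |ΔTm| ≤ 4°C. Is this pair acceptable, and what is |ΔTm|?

|ΔTm| = 2°C; the pair is acceptable.

Forward: A=3 T=7 G=6 C=8 → Tm = 2·10 + 4·14 = 76°C.
Reverse: A=7 T=4 G=4 C=9 → Tm = 2·11 + 4·13 = 74°C.
|ΔTm| = |76 − 74| = 2°C, ≤ 4°C.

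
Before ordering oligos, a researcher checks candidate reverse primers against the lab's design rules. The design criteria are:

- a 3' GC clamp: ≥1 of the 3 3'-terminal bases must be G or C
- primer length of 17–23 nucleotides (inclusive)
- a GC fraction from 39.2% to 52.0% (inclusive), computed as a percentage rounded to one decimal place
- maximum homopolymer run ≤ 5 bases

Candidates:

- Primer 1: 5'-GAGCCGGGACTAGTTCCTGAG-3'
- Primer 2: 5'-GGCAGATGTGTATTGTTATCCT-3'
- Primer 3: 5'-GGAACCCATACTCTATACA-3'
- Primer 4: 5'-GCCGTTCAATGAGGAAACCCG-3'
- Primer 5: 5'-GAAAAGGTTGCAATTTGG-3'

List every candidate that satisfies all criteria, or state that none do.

Primer 2 and Primer 3.

Primer 1 (21 nt, A=4 T=4 G=8 C=5): 3' end GAG has 2 G/C ✓; length 21 ✓; GC 13/21 = 61.9%, outside 39.2–52.0% ✗; longest run = 3 ✓ — fails.
Primer 2 (22 nt, A=4 T=9 G=6 C=3): 3' end CCT has 2 G/C ✓; length 22 ✓; GC 9/22 = 40.9% ✓; longest run = 2 ✓ — passes.
Primer 3 (19 nt, A=7 T=4 G=2 C=6): 3' end ACA has 1 G/C ✓; length 19 ✓; GC 8/19 = 42.1% ✓; longest run = 3 ✓ — passes.
Primer 4 (21 nt, A=6 T=3 G=6 C=6): 3' end CCG has 3 G/C ✓; length 21 ✓; GC 12/21 = 57.1%, outside 39.2–52.0% ✗; longest run = 3 ✓ — fails.
Primer 5 (18 nt, A=6 T=5 G=6 C=1): 3' end TGG has 2 G/C ✓; length 18 ✓; GC 7/18 = 38.9%, outside 39.2–52.0% ✗; longest run = 4 ✓ — fails.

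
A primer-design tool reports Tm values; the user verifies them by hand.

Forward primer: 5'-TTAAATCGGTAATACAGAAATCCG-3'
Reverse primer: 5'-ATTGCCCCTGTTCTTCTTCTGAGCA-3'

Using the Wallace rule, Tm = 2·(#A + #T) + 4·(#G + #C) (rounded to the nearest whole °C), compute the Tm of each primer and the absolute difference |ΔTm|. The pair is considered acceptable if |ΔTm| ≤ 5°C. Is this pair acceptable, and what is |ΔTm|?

Forward: A=10 T=6 G=4 C=4 → Tm = 2·16 + 4·8 = 64°C.
Reverse: A=3 T=10 G=4 C=8 → Tm = 2·13 + 4·12 = 74°C.
|ΔTm| = |64 − 74| = 10°C, > 5°C.

|ΔTm| = 10°C; the pair is not acceptable.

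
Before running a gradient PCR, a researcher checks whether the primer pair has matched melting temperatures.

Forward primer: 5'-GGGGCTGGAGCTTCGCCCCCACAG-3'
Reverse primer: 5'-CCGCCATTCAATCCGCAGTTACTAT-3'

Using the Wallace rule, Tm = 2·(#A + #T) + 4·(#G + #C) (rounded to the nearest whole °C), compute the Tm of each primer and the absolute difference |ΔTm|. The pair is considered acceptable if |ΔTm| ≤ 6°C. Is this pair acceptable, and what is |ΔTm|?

Forward: A=3 T=3 G=9 C=9 → Tm = 2·6 + 4·18 = 84°C.
Reverse: A=6 T=7 G=3 C=9 → Tm = 2·13 + 4·12 = 74°C.
|ΔTm| = |84 − 74| = 10°C, > 6°C.

|ΔTm| = 10°C; the pair is not acceptable.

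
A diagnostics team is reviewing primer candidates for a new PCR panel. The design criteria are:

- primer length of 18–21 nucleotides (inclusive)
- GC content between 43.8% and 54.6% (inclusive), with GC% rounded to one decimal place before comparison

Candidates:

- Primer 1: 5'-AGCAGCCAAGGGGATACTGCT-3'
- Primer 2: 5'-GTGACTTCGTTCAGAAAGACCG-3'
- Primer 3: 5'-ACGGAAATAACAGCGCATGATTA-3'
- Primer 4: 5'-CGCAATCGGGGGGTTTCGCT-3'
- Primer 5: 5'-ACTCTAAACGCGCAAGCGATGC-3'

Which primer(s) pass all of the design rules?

Primer 1 (21 nt, A=6 T=3 G=7 C=5): length 21 ✓; GC 12/21 = 57.1%, outside 43.8–54.6% ✗ — fails.
Primer 2 (22 nt, A=6 T=5 G=6 C=5): length 22, outside 18–21 ✗; GC 11/22 = 50.0% ✓ — fails.
Primer 3 (23 nt, A=10 T=4 G=5 C=4): length 23, outside 18–21 ✗; GC 9/23 = 39.1%, outside 43.8–54.6% ✗ — fails.
Primer 4 (20 nt, A=2 T=5 G=8 C=5): length 20 ✓; GC 13/20 = 65.0%, outside 43.8–54.6% ✗ — fails.
Primer 5 (22 nt, A=7 T=3 G=5 C=7): length 22, outside 18–21 ✗; GC 12/22 = 54.5% ✓ — fails.

None of the candidates satisfy all criteria.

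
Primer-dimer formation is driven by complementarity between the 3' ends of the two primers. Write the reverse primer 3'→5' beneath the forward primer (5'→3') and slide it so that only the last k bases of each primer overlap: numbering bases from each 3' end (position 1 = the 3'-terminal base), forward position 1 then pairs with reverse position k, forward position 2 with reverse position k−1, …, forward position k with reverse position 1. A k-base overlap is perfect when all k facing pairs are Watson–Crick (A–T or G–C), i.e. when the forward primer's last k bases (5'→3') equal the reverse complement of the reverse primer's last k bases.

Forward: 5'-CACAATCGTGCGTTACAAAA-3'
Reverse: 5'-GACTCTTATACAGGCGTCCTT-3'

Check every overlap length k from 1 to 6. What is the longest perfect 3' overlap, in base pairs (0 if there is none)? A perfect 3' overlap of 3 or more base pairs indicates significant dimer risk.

Last 6 bases (5'→3') — forward …ACAAAA, reverse …GTCCTT.
Reverse complement of the reverse primer's last 6 bases: AAGGAC; its first k bases are the reverse complement of the reverse primer's last k bases, so a perfect k-base overlap needs the forward primer's last k bases to equal them.
Comparing (forward last k vs required): k=1: A vs A ✓; k=2: AA vs AA ✓; k=3: AAA vs AAG ✗; k=4: AAAA vs AAGG ✗; k=5: CAAAA vs AAGGA ✗; k=6: ACAAAA vs AAGGAC ✗.
Perfect overlaps at k = 1, 2; the largest is 2.

Longest perfect overlap: 2 complementary base pairs; below the dimer-risk threshold (threshold 3).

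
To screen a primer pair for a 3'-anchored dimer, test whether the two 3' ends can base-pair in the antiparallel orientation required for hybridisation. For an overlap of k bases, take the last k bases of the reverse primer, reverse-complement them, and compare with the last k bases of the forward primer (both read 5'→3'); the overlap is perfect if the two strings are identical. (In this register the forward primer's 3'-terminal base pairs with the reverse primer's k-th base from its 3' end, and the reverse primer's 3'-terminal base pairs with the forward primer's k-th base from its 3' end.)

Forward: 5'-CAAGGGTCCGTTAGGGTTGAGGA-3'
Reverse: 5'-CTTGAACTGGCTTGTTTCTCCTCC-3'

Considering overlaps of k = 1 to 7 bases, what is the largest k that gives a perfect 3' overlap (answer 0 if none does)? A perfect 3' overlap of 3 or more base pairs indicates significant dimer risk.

Last 7 bases (5'→3') — forward …TTGAGGA, reverse …CTCCTCC.
Reverse complement of the reverse primer's last 7 bases: GGAGGAG; its first k bases are the reverse complement of the reverse primer's last k bases, so a perfect k-base overlap needs the forward primer's last k bases to equal them.
Comparing (forward last k vs required): k=1: A vs G ✗; k=2: GA vs GG ✗; k=3: GGA vs GGA ✓; k=4: AGGA vs GGAG ✗; k=5: GAGGA vs GGAGG ✗; k=6: TGAGGA vs GGAGGA ✗; k=7: TTGAGGA vs GGAGGAG ✗.
Only k = 3 is perfect, so the longest perfect 3' overlap is 3.

Longest perfect overlap: 3 complementary base pairs; significant dimer risk (threshold 3).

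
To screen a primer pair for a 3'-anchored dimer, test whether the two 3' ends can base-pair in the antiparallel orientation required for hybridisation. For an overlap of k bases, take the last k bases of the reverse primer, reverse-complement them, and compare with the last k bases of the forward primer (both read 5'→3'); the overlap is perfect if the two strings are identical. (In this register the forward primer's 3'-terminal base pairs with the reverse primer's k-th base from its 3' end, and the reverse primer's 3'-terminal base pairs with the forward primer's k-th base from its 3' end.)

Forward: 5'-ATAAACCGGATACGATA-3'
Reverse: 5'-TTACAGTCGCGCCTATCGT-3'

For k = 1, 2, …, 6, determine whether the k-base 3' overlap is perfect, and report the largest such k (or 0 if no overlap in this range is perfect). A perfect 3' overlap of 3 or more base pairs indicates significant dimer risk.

Last 6 bases (5'→3') — forward …ACGATA, reverse …TATCGT.
Reverse complement of the reverse primer's last 6 bases: ACGATA; its first k bases are the reverse complement of the reverse primer's last k bases, so a perfect k-base overlap needs the forward primer's last k bases to equal them.
Comparing (forward last k vs required): k=1: A vs A ✓; k=2: TA vs AC ✗; k=3: ATA vs ACG ✗; k=4: GATA vs ACGA ✗; k=5: CGATA vs ACGAT ✗; k=6: ACGATA vs ACGATA ✓.
Perfect overlaps at k = 1, 6; the largest is 6.

Longest perfect overlap: 6 complementary base pairs; significant dimer risk (threshold 3).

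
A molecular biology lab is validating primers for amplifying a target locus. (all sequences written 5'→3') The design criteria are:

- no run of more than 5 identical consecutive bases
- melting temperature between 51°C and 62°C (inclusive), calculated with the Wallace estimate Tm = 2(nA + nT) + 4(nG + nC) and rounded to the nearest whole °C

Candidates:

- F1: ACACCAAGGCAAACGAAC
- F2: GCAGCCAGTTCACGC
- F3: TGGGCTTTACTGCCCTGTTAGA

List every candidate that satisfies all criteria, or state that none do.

F1 only.

F1 (18 nt, A=9 T=0 G=3 C=6): longest run = 3 ✓; Tm = 2·9 + 4·9 = 54°C ✓ — passes.
F2 (15 nt, A=3 T=2 G=4 C=6): longest run = 2 ✓; Tm = 2·5 + 4·10 = 50°C, outside 51–62°C ✗ — fails.
F3 (22 nt, A=3 T=8 G=6 C=5): longest run = 3 ✓; Tm = 2·11 + 4·11 = 66°C, outside 51–62°C ✗ — fails.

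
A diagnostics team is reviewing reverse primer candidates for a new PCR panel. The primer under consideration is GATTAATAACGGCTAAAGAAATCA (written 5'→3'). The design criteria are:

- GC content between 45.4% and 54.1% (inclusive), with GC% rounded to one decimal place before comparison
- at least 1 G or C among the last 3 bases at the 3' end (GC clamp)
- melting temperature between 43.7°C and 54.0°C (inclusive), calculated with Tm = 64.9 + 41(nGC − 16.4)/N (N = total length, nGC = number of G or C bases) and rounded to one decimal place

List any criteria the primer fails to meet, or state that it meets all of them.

Fails: GC content.

Base counts: A=12, T=5, G=4, C=3 (length 24).
GC content: GC 7/24 = 29.2%, outside 45.4–54.1% ✗
GC clamp: 3' end TCA has 1 G/C ✓
Tm: Tm = 64.9 + 41·(7 − 16.4)/24 = 48.8°C ✓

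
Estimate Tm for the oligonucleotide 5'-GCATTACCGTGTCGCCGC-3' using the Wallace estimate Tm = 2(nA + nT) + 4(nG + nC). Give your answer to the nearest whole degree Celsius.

60°C

Base counts: A=2, T=4, G=5, C=7 (length 18).
Tm = 2·(2+4) + 4·(5+7) = 2·6 + 4·12 = 12 + 48 = 60°C.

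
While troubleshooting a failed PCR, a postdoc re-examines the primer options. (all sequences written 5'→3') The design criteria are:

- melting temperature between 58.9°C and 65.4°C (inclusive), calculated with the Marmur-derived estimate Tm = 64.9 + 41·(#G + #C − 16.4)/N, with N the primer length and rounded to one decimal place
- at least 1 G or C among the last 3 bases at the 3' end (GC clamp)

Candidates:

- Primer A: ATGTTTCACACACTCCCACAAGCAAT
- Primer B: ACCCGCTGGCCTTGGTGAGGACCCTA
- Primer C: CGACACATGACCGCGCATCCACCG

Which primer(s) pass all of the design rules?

Primer C only.

Primer A (26 nt, A=9 T=6 G=2 C=9): Tm = 64.9 + 41·(11 − 16.4)/26 = 56.4°C, outside 58.9–65.4°C ✗; 3' end AAT has 0 G/C, need ≥1 ✗ — fails.
Primer B (26 nt, A=4 T=5 G=8 C=9): Tm = 64.9 + 41·(17 − 16.4)/26 = 65.8°C, outside 58.9–65.4°C ✗; 3' end CTA has 1 G/C ✓ — fails.
Primer C (24 nt, A=6 T=2 G=5 C=11): Tm = 64.9 + 41·(16 − 16.4)/24 = 64.2°C ✓; 3' end CCG has 3 G/C ✓ — passes.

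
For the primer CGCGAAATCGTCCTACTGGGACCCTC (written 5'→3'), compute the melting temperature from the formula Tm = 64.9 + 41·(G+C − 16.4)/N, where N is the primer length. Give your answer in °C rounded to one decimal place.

64.3°C

Base counts: A=5, T=5, G=6, C=10; G+C = 16, N = 26.
Tm = 64.9 + 41·(16 − 16.4)/26 = 64.9 + -16.40/26 = 64.3°C.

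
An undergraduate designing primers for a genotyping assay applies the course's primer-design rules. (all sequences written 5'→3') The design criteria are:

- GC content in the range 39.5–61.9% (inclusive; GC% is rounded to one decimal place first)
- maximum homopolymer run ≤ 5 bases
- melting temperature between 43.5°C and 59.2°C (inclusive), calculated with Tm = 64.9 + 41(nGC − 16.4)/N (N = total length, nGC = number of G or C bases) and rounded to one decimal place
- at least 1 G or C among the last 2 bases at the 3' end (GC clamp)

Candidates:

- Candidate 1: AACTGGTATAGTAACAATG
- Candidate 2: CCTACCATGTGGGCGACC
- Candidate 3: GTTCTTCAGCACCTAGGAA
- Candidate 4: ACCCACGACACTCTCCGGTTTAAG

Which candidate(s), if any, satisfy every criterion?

Candidate 1 (19 nt, A=8 T=5 G=4 C=2): GC 6/19 = 31.6%, outside 39.5–61.9% ✗; longest run = 2 ✓; Tm = 64.9 + 41·(6 − 16.4)/19 = 42.5°C, outside 43.5–59.2°C ✗; 3' end TG has 1 G/C ✓ — fails.
Candidate 2 (18 nt, A=3 T=3 G=5 C=7): GC 12/18 = 66.7%, outside 39.5–61.9% ✗; longest run = 3 ✓; Tm = 64.9 + 41·(12 − 16.4)/18 = 54.9°C ✓; 3' end CC has 2 G/C ✓ — fails.
Candidate 3 (19 nt, A=5 T=5 G=4 C=5): GC 9/19 = 47.4% ✓; longest run = 2 ✓; Tm = 64.9 + 41·(9 − 16.4)/19 = 48.9°C ✓; 3' end AA has 0 G/C, need ≥1 ✗ — fails.
Candidate 4 (24 nt, A=6 T=5 G=4 C=9): GC 13/24 = 54.2% ✓; longest run = 3 ✓; Tm = 64.9 + 41·(13 − 16.4)/24 = 59.1°C ✓; 3' end AG has 1 G/C ✓ — passes.

Candidate 4 only.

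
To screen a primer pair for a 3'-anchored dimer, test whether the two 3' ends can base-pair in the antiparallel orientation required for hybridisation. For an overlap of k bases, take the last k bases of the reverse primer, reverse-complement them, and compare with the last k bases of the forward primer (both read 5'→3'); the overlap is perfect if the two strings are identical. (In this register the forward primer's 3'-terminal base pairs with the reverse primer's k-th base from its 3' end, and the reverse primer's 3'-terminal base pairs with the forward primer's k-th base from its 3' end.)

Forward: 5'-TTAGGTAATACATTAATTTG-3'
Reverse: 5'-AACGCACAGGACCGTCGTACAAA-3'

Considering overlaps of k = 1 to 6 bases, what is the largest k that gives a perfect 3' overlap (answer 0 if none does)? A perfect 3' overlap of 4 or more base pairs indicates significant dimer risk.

Longest perfect overlap: 4 complementary base pairs; significant dimer risk (threshold 4).

Last 6 bases (5'→3') — forward …AATTTG, reverse …TACAAA.
Reverse complement of the reverse primer's last 6 bases: TTTGTA; its first k bases are the reverse complement of the reverse primer's last k bases, so a perfect k-base overlap needs the forward primer's last k bases to equal them.
Comparing (forward last k vs required): k=1: G vs T ✗; k=2: TG vs TT ✗; k=3: TTG vs TTT ✗; k=4: TTTG vs TTTG ✓; k=5: ATTTG vs TTTGT ✗; k=6: AATTTG vs TTTGTA ✗.
Only k = 4 is perfect, so the longest perfect 3' overlap is 4.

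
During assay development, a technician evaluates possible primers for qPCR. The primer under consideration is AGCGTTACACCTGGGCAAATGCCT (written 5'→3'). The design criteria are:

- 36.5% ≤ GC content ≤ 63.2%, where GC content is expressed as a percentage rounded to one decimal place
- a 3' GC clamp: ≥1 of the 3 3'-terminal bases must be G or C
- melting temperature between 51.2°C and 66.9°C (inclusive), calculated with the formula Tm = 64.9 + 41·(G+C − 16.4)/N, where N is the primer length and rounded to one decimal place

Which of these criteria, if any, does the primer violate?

Base counts: A=6, T=5, G=6, C=7 (length 24).
GC content: GC 13/24 = 54.2% ✓
GC clamp: 3' end CCT has 2 G/C ✓
Tm: Tm = 64.9 + 41·(13 − 16.4)/24 = 59.1°C ✓

Meets all criteria.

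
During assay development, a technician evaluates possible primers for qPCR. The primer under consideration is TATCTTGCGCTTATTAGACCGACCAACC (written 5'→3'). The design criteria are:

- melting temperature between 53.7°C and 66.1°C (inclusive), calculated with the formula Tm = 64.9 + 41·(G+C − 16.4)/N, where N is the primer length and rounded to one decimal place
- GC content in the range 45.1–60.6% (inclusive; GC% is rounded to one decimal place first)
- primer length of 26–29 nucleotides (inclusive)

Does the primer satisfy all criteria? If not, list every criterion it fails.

Meets all criteria.

Base counts: A=7, T=8, G=4, C=9 (length 28).
Tm: Tm = 64.9 + 41·(13 − 16.4)/28 = 59.9°C ✓
GC content: GC 13/28 = 46.4% ✓
length: length 28 ✓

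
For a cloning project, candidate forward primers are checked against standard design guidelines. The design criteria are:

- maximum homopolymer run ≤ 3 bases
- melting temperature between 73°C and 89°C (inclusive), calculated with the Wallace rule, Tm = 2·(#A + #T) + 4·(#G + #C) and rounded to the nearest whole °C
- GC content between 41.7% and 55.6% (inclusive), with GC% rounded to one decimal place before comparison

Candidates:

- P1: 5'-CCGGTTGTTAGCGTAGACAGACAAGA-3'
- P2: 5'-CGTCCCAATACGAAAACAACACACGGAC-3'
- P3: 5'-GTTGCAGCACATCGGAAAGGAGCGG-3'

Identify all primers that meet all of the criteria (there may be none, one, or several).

P1 only.

P1 (26 nt, A=8 T=5 G=8 C=5): longest run = 2 ✓; Tm = 2·13 + 4·13 = 78°C ✓; GC 13/26 = 50.0% ✓ — passes.
P2 (28 nt, A=12 T=2 G=4 C=10): longest run = 4, exceeds 3 ✗; Tm = 2·14 + 4·14 = 84°C ✓; GC 14/28 = 50.0% ✓ — fails.
P3 (25 nt, A=7 T=3 G=10 C=5): longest run = 3 ✓; Tm = 2·10 + 4·15 = 80°C ✓; GC 15/25 = 60.0%, outside 41.7–55.6% ✗ — fails.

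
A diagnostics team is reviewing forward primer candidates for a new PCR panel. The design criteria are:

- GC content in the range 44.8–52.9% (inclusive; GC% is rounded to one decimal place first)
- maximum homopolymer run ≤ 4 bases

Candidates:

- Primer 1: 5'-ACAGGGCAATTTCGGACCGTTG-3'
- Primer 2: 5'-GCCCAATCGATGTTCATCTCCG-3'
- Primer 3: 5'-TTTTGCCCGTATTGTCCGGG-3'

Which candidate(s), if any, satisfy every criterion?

Primer 1 (22 nt, A=5 T=5 G=7 C=5): GC 12/22 = 54.5%, outside 44.8–52.9% ✗; longest run = 3 ✓ — fails.
Primer 2 (22 nt, A=4 T=6 G=4 C=8): GC 12/22 = 54.5%, outside 44.8–52.9% ✗; longest run = 3 ✓ — fails.
Primer 3 (20 nt, A=1 T=8 G=6 C=5): GC 11/20 = 55.0%, outside 44.8–52.9% ✗; longest run = 4 ✓ — fails.

None of the candidates satisfy all criteria.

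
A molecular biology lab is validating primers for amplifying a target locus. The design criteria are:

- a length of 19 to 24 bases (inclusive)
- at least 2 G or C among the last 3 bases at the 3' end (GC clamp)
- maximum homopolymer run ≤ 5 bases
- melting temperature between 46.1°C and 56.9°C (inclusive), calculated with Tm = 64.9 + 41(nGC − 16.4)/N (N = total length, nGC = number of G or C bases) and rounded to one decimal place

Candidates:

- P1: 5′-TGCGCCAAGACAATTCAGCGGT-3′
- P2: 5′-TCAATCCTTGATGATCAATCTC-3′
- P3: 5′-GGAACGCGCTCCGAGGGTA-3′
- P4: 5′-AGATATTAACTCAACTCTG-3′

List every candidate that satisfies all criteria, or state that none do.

P1 (22 nt, A=6 T=4 G=6 C=6): length 22 ✓; 3' end GGT has 2 G/C ✓; longest run = 2 ✓; Tm = 64.9 + 41·(12 − 16.4)/22 = 56.7°C ✓ — passes.
P2 (22 nt, A=6 T=8 G=2 C=6): length 22 ✓; 3' end CTC has 2 G/C ✓; longest run = 2 ✓; Tm = 64.9 + 41·(8 − 16.4)/22 = 49.2°C ✓ — passes.
P3 (19 nt, A=4 T=2 G=8 C=5): length 19 ✓; 3' end GTA has 1 G/C, need ≥2 ✗; longest run = 3 ✓; Tm = 64.9 + 41·(13 − 16.4)/19 = 57.6°C, outside 46.1–56.9°C ✗ — fails.
P4 (19 nt, A=7 T=6 G=2 C=4): length 19 ✓; 3' end CTG has 2 G/C ✓; longest run = 2 ✓; Tm = 64.9 + 41·(6 − 16.4)/19 = 42.5°C, outside 46.1–56.9°C ✗ — fails.

P1 and P2.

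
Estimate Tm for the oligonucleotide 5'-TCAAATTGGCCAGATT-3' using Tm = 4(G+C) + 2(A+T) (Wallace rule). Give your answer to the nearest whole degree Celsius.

44°C

Base counts: A=5, T=5, G=3, C=3 (length 16).
Tm = 2·(5+5) + 4·(3+3) = 2·10 + 4·6 = 20 + 24 = 44°C.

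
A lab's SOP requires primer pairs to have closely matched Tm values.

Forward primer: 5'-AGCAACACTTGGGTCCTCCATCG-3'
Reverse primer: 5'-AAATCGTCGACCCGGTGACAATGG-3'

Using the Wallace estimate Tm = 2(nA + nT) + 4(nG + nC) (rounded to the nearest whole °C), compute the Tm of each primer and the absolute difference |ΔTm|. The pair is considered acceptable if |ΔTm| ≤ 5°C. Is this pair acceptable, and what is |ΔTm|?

Forward: A=5 T=5 G=5 C=8 → Tm = 2·10 + 4·13 = 72°C.
Reverse: A=7 T=4 G=7 C=6 → Tm = 2·11 + 4·13 = 74°C.
|ΔTm| = |72 − 74| = 2°C, ≤ 5°C.

|ΔTm| = 2°C; the pair is acceptable.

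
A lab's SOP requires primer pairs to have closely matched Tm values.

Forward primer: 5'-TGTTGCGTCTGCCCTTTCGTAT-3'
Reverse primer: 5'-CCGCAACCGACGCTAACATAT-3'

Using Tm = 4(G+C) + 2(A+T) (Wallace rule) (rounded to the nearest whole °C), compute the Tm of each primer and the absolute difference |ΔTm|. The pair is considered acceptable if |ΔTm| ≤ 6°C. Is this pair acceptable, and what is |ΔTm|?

|ΔTm| = 2°C; the pair is acceptable.

Forward: A=1 T=10 G=5 C=6 → Tm = 2·11 + 4·11 = 66°C.
Reverse: A=7 T=3 G=3 C=8 → Tm = 2·10 + 4·11 = 64°C.
|ΔTm| = |66 − 64| = 2°C, ≤ 6°C.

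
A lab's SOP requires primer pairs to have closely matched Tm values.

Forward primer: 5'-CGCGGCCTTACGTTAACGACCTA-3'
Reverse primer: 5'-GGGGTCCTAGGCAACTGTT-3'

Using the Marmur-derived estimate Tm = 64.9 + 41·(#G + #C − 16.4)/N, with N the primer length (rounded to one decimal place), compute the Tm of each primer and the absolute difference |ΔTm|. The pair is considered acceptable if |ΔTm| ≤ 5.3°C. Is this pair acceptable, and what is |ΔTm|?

|ΔTm| = 5.6°C; the pair is not acceptable.

Forward: G+C = 13, N = 23 → Tm = 64.9 + 41·(13 − 16.4)/23 = 58.8°C.
Reverse: G+C = 11, N = 19 → Tm = 64.9 + 41·(11 − 16.4)/19 = 53.2°C.
|ΔTm| = |58.8 − 53.2| = 5.6°C, > 5.3°C.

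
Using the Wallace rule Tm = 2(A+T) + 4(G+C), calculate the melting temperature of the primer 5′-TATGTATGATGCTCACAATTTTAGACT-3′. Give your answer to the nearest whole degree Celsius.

70°C

Base counts: A=8, T=11, G=4, C=4 (length 27).
Tm = 2·(8+11) + 4·(4+4) = 2·19 + 4·8 = 38 + 32 = 70°C.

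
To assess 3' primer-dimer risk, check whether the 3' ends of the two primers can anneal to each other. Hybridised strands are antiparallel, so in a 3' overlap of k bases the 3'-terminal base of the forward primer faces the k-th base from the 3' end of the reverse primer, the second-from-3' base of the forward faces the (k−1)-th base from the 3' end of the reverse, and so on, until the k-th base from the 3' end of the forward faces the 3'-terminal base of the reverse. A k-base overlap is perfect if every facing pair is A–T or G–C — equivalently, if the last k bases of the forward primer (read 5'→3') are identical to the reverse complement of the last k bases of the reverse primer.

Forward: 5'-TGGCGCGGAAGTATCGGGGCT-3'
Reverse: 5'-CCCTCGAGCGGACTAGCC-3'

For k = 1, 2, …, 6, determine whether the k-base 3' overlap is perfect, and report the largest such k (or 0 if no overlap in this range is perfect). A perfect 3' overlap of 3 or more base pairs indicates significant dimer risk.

Last 6 bases (5'→3') — forward …GGGGCT, reverse …CTAGCC.
Reverse complement of the reverse primer's last 6 bases: GGCTAG; its first k bases are the reverse complement of the reverse primer's last k bases, so a perfect k-base overlap needs the forward primer's last k bases to equal them.
Comparing (forward last k vs required): k=1: T vs G ✗; k=2: CT vs GG ✗; k=3: GCT vs GGC ✗; k=4: GGCT vs GGCT ✓; k=5: GGGCT vs GGCTA ✗; k=6: GGGGCT vs GGCTAG ✗.
Only k = 4 is perfect, so the longest perfect 3' overlap is 4.

Longest perfect overlap: 4 complementary base pairs; significant dimer risk (threshold 3).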